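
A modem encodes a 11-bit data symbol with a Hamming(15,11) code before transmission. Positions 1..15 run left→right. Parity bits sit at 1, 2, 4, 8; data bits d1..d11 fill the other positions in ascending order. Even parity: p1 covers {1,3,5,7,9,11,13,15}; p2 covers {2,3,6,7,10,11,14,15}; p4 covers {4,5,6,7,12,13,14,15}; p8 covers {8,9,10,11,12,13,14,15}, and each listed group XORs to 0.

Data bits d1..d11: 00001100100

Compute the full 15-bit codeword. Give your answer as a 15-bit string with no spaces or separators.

010100011100100

Place data at non-parity positions: p1 p2 0 p4 0 0 0 p8 1 1 0 0 1 0 0
p1 (pos 1,3,5,7,9,11,13,15): XOR of data positions = 0⊕0⊕0⊕1⊕0⊕1⊕0 = 0
p2 (pos 2,3,6,7,10,11,14,15): XOR of data positions = 0⊕0⊕0⊕1⊕0⊕0⊕0 = 1
p4 (pos 4,5,6,7,12,13,14,15): XOR of data positions = 0⊕0⊕0⊕0⊕1⊕0⊕0 = 1
p8 (pos 8,9,10,11,12,13,14,15): XOR of data positions = 1⊕1⊕0⊕0⊕1⊕0⊕0 = 1
Codeword: 010100011100100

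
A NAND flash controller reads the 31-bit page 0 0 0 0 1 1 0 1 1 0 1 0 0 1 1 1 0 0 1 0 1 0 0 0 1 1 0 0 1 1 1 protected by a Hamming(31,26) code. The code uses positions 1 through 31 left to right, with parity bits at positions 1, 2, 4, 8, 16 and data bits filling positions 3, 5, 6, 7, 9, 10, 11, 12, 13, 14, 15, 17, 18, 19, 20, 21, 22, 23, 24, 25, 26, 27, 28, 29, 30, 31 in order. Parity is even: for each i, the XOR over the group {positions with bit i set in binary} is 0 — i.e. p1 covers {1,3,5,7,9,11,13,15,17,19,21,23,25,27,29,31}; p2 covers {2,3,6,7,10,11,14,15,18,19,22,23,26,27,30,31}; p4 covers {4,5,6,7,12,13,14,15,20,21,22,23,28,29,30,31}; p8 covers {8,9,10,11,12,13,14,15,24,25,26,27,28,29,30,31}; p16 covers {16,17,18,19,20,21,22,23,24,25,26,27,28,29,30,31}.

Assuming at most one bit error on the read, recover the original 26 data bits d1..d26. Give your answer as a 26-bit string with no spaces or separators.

s1 (pos 1,3,5,7,9,11,13,15,17,19,21,23,25,27,29,31): 0⊕0⊕1⊕0⊕1⊕1⊕0⊕1⊕0⊕1⊕1⊕0⊕1⊕0⊕1⊕1 = 1
s2 (pos 2,3,6,7,10,11,14,15,18,19,22,23,26,27,30,31): 0⊕0⊕1⊕0⊕0⊕1⊕1⊕1⊕0⊕1⊕0⊕0⊕1⊕0⊕1⊕1 = 0
s4 (pos 4,5,6,7,12,13,14,15,20,21,22,23,28,29,30,31): 0⊕1⊕1⊕0⊕0⊕0⊕1⊕1⊕0⊕1⊕0⊕0⊕0⊕1⊕1⊕1 = 0
s8 (pos 8,9,10,11,12,13,14,15,24,25,26,27,28,29,30,31): 1⊕1⊕0⊕1⊕0⊕0⊕1⊕1⊕0⊕1⊕1⊕0⊕0⊕1⊕1⊕1 = 0
s16 (pos 16,17,18,19,20,21,22,23,24,25,26,27,28,29,30,31): 1⊕0⊕0⊕1⊕0⊕1⊕0⊕0⊕0⊕1⊕1⊕0⊕0⊕1⊕1⊕1 = 0
Syndrome s16…s1 = 00001 → error at position 1.
Flip position 1: 0000110110100111001010001100111 → 1000110110100111001010001100111
Read data bits from positions 3,5,6,7,9,10,11,12,13,14,15,17,18,19,20,21,22,23,24,25,26,27,28,29,30,31: 01101010011001010001100111

01101010011001010001100111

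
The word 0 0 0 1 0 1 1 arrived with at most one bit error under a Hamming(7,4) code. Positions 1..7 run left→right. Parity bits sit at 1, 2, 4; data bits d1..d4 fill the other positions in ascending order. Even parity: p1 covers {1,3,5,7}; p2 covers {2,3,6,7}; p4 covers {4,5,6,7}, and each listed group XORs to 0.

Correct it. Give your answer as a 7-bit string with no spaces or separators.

0001111

s1 (pos 1,3,5,7): 0⊕0⊕0⊕1 = 1
s2 (pos 2,3,6,7): 0⊕0⊕1⊕1 = 0
s4 (pos 4,5,6,7): 1⊕0⊕1⊕1 = 1
Syndrome s4…s1 = 101 → error at position 5.
Flip position 5: 0001011 → 0001111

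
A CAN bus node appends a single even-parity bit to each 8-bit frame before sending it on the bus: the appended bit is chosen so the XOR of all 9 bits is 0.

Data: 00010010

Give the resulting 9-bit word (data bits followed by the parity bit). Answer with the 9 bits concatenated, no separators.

000100100

XOR of the 8 data bits: 0⊕0⊕0⊕1⊕0⊕0⊕1⊕0 = 0
Parity bit = 0 (so all 9 bits XOR to 0).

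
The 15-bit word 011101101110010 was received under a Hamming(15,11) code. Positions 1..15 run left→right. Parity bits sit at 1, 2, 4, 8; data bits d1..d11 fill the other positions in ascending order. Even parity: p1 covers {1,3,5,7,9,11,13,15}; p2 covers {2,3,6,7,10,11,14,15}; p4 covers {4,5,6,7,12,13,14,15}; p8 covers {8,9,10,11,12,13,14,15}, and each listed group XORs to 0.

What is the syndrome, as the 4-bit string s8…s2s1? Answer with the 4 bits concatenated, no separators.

0010

s1 (pos 1,3,5,7,9,11,13,15): 0⊕1⊕0⊕1⊕1⊕1⊕0⊕0 = 0
s2 (pos 2,3,6,7,10,11,14,15): 1⊕1⊕1⊕1⊕1⊕1⊕1⊕0 = 1
s4 (pos 4,5,6,7,12,13,14,15): 1⊕0⊕1⊕1⊕0⊕0⊕1⊕0 = 0
s8 (pos 8,9,10,11,12,13,14,15): 0⊕1⊕1⊕1⊕0⊕0⊕1⊕0 = 0
Syndrome s8…s1 = 0010 → error at position 2.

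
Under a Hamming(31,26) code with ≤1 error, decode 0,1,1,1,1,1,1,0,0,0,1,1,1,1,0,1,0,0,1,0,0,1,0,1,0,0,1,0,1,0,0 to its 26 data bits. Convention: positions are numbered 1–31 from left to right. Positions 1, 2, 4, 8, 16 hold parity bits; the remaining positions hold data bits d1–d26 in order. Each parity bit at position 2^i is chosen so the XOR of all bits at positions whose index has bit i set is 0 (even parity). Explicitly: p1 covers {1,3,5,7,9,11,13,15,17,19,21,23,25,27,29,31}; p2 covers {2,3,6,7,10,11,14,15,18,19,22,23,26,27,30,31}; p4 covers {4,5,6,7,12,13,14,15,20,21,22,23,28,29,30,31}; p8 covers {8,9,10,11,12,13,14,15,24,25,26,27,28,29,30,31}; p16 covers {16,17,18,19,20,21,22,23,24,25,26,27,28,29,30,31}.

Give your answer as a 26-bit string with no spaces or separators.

s1 (pos 1,3,5,7,9,11,13,15,17,19,21,23,25,27,29,31): 0⊕1⊕1⊕1⊕0⊕1⊕1⊕0⊕0⊕1⊕0⊕0⊕0⊕1⊕1⊕0 = 0
s2 (pos 2,3,6,7,10,11,14,15,18,19,22,23,26,27,30,31): 1⊕1⊕1⊕1⊕0⊕1⊕1⊕0⊕0⊕1⊕1⊕0⊕0⊕1⊕0⊕0 = 1
s4 (pos 4,5,6,7,12,13,14,15,20,21,22,23,28,29,30,31): 1⊕1⊕1⊕1⊕1⊕1⊕1⊕0⊕0⊕0⊕1⊕0⊕0⊕1⊕0⊕0 = 1
s8 (pos 8,9,10,11,12,13,14,15,24,25,26,27,28,29,30,31): 0⊕0⊕0⊕1⊕1⊕1⊕1⊕0⊕1⊕0⊕0⊕1⊕0⊕1⊕0⊕0 = 1
s16 (pos 16,17,18,19,20,21,22,23,24,25,26,27,28,29,30,31): 1⊕0⊕0⊕1⊕0⊕0⊕1⊕0⊕1⊕0⊕0⊕1⊕0⊕1⊕0⊕0 = 0
Syndrome s16…s1 = 01110 → error at position 14.
Flip position 14: 0111111000111101001001010010100 → 0111111000111001001001010010100
Read data bits from positions 3,5,6,7,9,10,11,12,13,14,15,17,18,19,20,21,22,23,24,25,26,27,28,29,30,31: 11110011100001001010010100

11110011100001001010010100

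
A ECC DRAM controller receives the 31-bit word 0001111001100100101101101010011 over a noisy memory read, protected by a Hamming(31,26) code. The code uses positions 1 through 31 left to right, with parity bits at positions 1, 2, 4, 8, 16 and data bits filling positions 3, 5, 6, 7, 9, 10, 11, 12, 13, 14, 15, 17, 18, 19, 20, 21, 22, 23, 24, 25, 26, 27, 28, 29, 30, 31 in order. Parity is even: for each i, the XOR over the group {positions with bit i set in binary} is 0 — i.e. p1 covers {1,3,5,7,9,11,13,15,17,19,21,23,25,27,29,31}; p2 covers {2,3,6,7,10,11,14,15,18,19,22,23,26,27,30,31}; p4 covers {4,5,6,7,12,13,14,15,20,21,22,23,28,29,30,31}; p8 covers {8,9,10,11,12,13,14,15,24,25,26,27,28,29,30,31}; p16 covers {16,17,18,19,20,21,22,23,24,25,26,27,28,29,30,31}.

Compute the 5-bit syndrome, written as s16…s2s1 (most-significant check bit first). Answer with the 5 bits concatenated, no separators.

11011

s1 (pos 1,3,5,7,9,11,13,15,17,19,21,23,25,27,29,31): 0⊕0⊕1⊕1⊕0⊕1⊕0⊕0⊕1⊕1⊕0⊕1⊕1⊕1⊕0⊕1 = 1
s2 (pos 2,3,6,7,10,11,14,15,18,19,22,23,26,27,30,31): 0⊕0⊕1⊕1⊕1⊕1⊕1⊕0⊕0⊕1⊕1⊕1⊕0⊕1⊕1⊕1 = 1
s4 (pos 4,5,6,7,12,13,14,15,20,21,22,23,28,29,30,31): 1⊕1⊕1⊕1⊕0⊕0⊕1⊕0⊕1⊕0⊕1⊕1⊕0⊕0⊕1⊕1 = 0
s8 (pos 8,9,10,11,12,13,14,15,24,25,26,27,28,29,30,31): 0⊕0⊕1⊕1⊕0⊕0⊕1⊕0⊕0⊕1⊕0⊕1⊕0⊕0⊕1⊕1 = 1
s16 (pos 16,17,18,19,20,21,22,23,24,25,26,27,28,29,30,31): 0⊕1⊕0⊕1⊕1⊕0⊕1⊕1⊕0⊕1⊕0⊕1⊕0⊕0⊕1⊕1 = 1
Syndrome s16…s1 = 11011 → error at position 27.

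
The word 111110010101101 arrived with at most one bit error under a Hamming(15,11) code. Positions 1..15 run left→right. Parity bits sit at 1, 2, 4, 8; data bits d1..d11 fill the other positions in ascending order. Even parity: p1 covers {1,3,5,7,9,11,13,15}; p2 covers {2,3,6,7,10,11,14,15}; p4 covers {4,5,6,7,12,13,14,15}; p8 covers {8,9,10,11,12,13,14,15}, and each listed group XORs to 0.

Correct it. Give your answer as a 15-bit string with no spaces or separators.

111110010101001

s1 (pos 1,3,5,7,9,11,13,15): 1⊕1⊕1⊕0⊕0⊕0⊕1⊕1 = 1
s2 (pos 2,3,6,7,10,11,14,15): 1⊕1⊕0⊕0⊕1⊕0⊕0⊕1 = 0
s4 (pos 4,5,6,7,12,13,14,15): 1⊕1⊕0⊕0⊕1⊕1⊕0⊕1 = 1
s8 (pos 8,9,10,11,12,13,14,15): 1⊕0⊕1⊕0⊕1⊕1⊕0⊕1 = 1
Syndrome s8…s1 = 1101 → error at position 13.
Flip position 13: 111110010101101 → 111110010101001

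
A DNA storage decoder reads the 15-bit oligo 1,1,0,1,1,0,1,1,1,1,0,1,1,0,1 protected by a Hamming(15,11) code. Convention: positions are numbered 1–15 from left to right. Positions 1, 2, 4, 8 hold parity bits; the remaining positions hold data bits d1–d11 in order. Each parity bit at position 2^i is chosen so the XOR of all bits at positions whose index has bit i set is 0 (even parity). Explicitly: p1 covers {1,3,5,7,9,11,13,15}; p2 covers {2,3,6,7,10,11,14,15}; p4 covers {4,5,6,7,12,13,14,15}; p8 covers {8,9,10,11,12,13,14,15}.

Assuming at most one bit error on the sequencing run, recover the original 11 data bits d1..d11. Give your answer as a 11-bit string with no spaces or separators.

s1 (pos 1,3,5,7,9,11,13,15): 1⊕0⊕1⊕1⊕1⊕0⊕1⊕1 = 0
s2 (pos 2,3,6,7,10,11,14,15): 1⊕0⊕0⊕1⊕1⊕0⊕0⊕1 = 0
s4 (pos 4,5,6,7,12,13,14,15): 1⊕1⊕0⊕1⊕1⊕1⊕0⊕1 = 0
s8 (pos 8,9,10,11,12,13,14,15): 1⊕1⊕1⊕0⊕1⊕1⊕0⊕1 = 0
Syndrome s8…s1 = 0000 → no error.
Read data bits from positions 3,5,6,7,9,10,11,12,13,14,15: 01011101101

01011101101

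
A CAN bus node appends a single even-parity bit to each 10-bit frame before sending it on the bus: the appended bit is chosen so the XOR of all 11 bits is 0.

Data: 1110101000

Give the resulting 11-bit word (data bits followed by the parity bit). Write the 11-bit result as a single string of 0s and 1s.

11101010001

XOR of the 10 data bits: 1⊕1⊕1⊕0⊕1⊕0⊕1⊕0⊕0⊕0 = 1
Parity bit = 1 (so all 11 bits XOR to 0).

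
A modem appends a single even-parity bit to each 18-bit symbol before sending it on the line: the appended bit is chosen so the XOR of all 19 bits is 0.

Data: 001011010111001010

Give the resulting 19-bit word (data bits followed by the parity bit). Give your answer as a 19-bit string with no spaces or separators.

0010110101110010101

XOR of the 18 data bits: 0⊕0⊕1⊕0⊕1⊕1⊕0⊕1⊕0⊕1⊕1⊕1⊕0⊕0⊕1⊕0⊕1⊕0 = 1
Parity bit = 1 (so all 19 bits XOR to 0).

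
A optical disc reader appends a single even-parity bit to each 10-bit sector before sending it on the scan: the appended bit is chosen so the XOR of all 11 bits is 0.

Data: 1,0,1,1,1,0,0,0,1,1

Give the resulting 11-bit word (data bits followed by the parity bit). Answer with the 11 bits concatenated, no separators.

XOR of the 10 data bits: 1⊕0⊕1⊕1⊕1⊕0⊕0⊕0⊕1⊕1 = 0
Parity bit = 0 (so all 11 bits XOR to 0).

10111000110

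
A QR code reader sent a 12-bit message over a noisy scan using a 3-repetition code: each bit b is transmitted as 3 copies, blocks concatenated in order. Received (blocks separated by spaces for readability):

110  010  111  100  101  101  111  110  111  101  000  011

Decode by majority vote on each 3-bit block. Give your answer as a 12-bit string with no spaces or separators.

101011111101

Block 1 (110): 2 ones → 1
Block 2 (010): 1 one → 0
Block 3 (111): 3 ones → 1
Block 4 (100): 1 one → 0
Block 5 (101): 2 ones → 1
Block 6 (101): 2 ones → 1
Block 7 (111): 3 ones → 1
Block 8 (110): 2 ones → 1
Block 9 (111): 3 ones → 1
Block 10 (101): 2 ones → 1
Block 11 (000): 0 ones → 0
Block 12 (011): 2 ones → 1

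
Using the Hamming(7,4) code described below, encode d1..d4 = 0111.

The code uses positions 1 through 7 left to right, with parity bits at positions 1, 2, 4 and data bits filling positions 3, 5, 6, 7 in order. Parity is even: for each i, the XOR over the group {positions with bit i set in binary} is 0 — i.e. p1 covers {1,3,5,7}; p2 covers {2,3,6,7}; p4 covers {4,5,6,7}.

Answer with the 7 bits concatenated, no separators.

0001111

Place data at non-parity positions: p1 p2 0 p4 1 1 1
p1 (pos 1,3,5,7): XOR of data positions = 0⊕1⊕1 = 0
p2 (pos 2,3,6,7): XOR of data positions = 0⊕1⊕1 = 0
p4 (pos 4,5,6,7): XOR of data positions = 1⊕1⊕1 = 1
Codeword: 0001111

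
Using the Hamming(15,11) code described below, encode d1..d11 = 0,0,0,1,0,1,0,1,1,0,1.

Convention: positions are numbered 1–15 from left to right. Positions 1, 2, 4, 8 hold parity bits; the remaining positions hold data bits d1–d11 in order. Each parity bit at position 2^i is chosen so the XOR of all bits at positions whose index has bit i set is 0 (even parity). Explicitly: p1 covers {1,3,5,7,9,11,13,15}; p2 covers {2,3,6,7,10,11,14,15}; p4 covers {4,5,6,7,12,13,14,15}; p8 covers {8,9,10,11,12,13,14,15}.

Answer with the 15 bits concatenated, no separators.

Place data at non-parity positions: p1 p2 0 p4 0 0 1 p8 0 1 0 1 1 0 1
p1 (pos 1,3,5,7,9,11,13,15): XOR of data positions = 0⊕0⊕1⊕0⊕0⊕1⊕1 = 1
p2 (pos 2,3,6,7,10,11,14,15): XOR of data positions = 0⊕0⊕1⊕1⊕0⊕0⊕1 = 1
p4 (pos 4,5,6,7,12,13,14,15): XOR of data positions = 0⊕0⊕1⊕1⊕1⊕0⊕1 = 0
p8 (pos 8,9,10,11,12,13,14,15): XOR of data positions = 0⊕1⊕0⊕1⊕1⊕0⊕1 = 0
Codeword: 110000100101101

110000100101101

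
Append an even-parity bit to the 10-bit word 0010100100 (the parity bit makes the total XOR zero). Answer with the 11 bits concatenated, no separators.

00101001001

XOR of the 10 data bits: 0⊕0⊕1⊕0⊕1⊕0⊕0⊕1⊕0⊕0 = 1
Parity bit = 1 (so all 11 bits XOR to 0).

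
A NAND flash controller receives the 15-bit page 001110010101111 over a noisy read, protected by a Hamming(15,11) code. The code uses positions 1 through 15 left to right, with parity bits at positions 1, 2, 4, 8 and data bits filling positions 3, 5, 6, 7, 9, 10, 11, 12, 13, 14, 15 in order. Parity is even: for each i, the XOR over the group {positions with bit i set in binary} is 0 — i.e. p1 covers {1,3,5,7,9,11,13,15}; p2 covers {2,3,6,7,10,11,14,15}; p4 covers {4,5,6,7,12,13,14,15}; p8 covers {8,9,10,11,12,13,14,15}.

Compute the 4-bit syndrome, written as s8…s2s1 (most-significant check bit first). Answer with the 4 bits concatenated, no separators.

0000

s1 (pos 1,3,5,7,9,11,13,15): 0⊕1⊕1⊕0⊕0⊕0⊕1⊕1 = 0
s2 (pos 2,3,6,7,10,11,14,15): 0⊕1⊕0⊕0⊕1⊕0⊕1⊕1 = 0
s4 (pos 4,5,6,7,12,13,14,15): 1⊕1⊕0⊕0⊕1⊕1⊕1⊕1 = 0
s8 (pos 8,9,10,11,12,13,14,15): 1⊕0⊕1⊕0⊕1⊕1⊕1⊕1 = 0
Syndrome s8…s1 = 0000 → no error.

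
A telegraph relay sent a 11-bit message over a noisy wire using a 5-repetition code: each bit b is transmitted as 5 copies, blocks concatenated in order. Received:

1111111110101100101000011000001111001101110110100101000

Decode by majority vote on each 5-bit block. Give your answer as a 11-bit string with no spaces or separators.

Block 1 (11111): 5 ones → 1
Block 2 (11110): 4 ones → 1
Block 3 (10110): 3 ones → 1
Block 4 (01010): 2 ones → 0
Block 5 (00011): 2 ones → 0
Block 6 (00000): 0 ones → 0
Block 7 (11110): 4 ones → 1
Block 8 (01101): 3 ones → 1
Block 9 (11011): 4 ones → 1
Block 10 (01001): 2 ones → 0
Block 11 (01000): 1 one → 0

11100011100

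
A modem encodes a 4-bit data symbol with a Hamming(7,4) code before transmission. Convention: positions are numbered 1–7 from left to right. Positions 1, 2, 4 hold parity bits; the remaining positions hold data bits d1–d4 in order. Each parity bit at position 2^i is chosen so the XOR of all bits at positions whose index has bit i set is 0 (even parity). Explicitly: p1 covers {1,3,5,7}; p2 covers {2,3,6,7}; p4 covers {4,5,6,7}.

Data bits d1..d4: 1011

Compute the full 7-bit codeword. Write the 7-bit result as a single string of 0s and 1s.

0110011

Place data at non-parity positions: p1 p2 1 p4 0 1 1
p1 (pos 1,3,5,7): XOR of data positions = 1⊕0⊕1 = 0
p2 (pos 2,3,6,7): XOR of data positions = 1⊕1⊕1 = 1
p4 (pos 4,5,6,7): XOR of data positions = 0⊕1⊕1 = 0
Codeword: 0110011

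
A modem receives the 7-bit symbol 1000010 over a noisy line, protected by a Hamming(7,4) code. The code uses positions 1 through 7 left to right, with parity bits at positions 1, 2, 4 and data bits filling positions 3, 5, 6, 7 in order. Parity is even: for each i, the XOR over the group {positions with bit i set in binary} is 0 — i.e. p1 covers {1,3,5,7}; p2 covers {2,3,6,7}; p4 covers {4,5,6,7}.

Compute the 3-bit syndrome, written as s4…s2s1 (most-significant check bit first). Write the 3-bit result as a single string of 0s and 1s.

111

s1 (pos 1,3,5,7): 1⊕0⊕0⊕0 = 1
s2 (pos 2,3,6,7): 0⊕0⊕1⊕0 = 1
s4 (pos 4,5,6,7): 0⊕0⊕1⊕0 = 1
Syndrome s4…s1 = 111 → error at position 7.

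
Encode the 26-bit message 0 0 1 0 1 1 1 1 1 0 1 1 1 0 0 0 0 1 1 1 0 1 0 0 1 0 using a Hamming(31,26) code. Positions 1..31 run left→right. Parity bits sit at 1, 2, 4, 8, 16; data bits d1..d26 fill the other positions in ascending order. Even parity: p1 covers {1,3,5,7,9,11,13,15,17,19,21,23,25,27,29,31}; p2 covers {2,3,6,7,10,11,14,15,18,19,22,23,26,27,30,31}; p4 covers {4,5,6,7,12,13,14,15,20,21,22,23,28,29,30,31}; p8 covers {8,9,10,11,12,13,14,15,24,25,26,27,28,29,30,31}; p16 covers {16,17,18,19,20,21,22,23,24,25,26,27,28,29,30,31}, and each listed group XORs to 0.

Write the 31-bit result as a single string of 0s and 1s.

Place data at non-parity positions: p1 p2 0 p4 0 1 0 p8 1 1 1 1 1 0 1 p16 1 1 0 0 0 0 1 1 1 0 1 0 0 1 0
p1 (pos 1,3,5,7,9,11,13,15,17,19,21,23,25,27,29,31): XOR of data positions = 0⊕0⊕0⊕1⊕1⊕1⊕1⊕1⊕0⊕0⊕1⊕1⊕1⊕0⊕0 = 0
p2 (pos 2,3,6,7,10,11,14,15,18,19,22,23,26,27,30,31): XOR of data positions = 0⊕1⊕0⊕1⊕1⊕0⊕1⊕1⊕0⊕0⊕1⊕0⊕1⊕1⊕0 = 0
p4 (pos 4,5,6,7,12,13,14,15,20,21,22,23,28,29,30,31): XOR of data positions = 0⊕1⊕0⊕1⊕1⊕0⊕1⊕0⊕0⊕0⊕1⊕0⊕0⊕1⊕0 = 0
p8 (pos 8,9,10,11,12,13,14,15,24,25,26,27,28,29,30,31): XOR of data positions = 1⊕1⊕1⊕1⊕1⊕0⊕1⊕1⊕1⊕0⊕1⊕0⊕0⊕1⊕0 = 0
p16 (pos 16,17,18,19,20,21,22,23,24,25,26,27,28,29,30,31): XOR of data positions = 1⊕1⊕0⊕0⊕0⊕0⊕1⊕1⊕1⊕0⊕1⊕0⊕0⊕1⊕0 = 1
Codeword: 0000010011111011110000111010010

0000010011111011110000111010010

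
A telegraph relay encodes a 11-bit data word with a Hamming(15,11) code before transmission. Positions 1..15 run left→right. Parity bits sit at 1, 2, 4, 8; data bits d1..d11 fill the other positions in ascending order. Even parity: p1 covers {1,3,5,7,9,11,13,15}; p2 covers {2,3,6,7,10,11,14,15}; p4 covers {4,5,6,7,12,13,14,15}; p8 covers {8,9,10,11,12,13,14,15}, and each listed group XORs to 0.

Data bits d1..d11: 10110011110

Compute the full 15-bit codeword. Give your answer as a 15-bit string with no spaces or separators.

011101100011110

Place data at non-parity positions: p1 p2 1 p4 0 1 1 p8 0 0 1 1 1 1 0
p1 (pos 1,3,5,7,9,11,13,15): XOR of data positions = 1⊕0⊕1⊕0⊕1⊕1⊕0 = 0
p2 (pos 2,3,6,7,10,11,14,15): XOR of data positions = 1⊕1⊕1⊕0⊕1⊕1⊕0 = 1
p4 (pos 4,5,6,7,12,13,14,15): XOR of data positions = 0⊕1⊕1⊕1⊕1⊕1⊕0 = 1
p8 (pos 8,9,10,11,12,13,14,15): XOR of data positions = 0⊕0⊕1⊕1⊕1⊕1⊕0 = 0
Codeword: 011101100011110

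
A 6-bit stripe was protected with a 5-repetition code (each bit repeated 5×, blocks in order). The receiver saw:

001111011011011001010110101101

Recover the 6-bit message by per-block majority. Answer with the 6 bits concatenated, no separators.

111011

Block 1 (00111): 3 ones → 1
Block 2 (10110): 3 ones → 1
Block 3 (11011): 4 ones → 1
Block 4 (00101): 2 ones → 0
Block 5 (01101): 3 ones → 1
Block 6 (01101): 3 ones → 1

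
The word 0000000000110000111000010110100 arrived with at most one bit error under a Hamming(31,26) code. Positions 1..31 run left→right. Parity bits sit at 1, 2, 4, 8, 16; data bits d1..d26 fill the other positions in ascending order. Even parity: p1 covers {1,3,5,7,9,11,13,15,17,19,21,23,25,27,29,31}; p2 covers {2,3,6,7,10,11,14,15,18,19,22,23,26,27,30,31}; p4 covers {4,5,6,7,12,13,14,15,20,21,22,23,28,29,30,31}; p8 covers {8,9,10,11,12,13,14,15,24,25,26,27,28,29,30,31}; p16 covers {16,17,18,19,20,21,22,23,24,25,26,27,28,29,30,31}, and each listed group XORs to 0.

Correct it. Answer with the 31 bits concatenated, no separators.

0000000000110000110000010110100

s1 (pos 1,3,5,7,9,11,13,15,17,19,21,23,25,27,29,31): 0⊕0⊕0⊕0⊕0⊕1⊕0⊕0⊕1⊕1⊕0⊕0⊕0⊕1⊕1⊕0 = 1
s2 (pos 2,3,6,7,10,11,14,15,18,19,22,23,26,27,30,31): 0⊕0⊕0⊕0⊕0⊕1⊕0⊕0⊕1⊕1⊕0⊕0⊕1⊕1⊕0⊕0 = 1
s4 (pos 4,5,6,7,12,13,14,15,20,21,22,23,28,29,30,31): 0⊕0⊕0⊕0⊕1⊕0⊕0⊕0⊕0⊕0⊕0⊕0⊕0⊕1⊕0⊕0 = 0
s8 (pos 8,9,10,11,12,13,14,15,24,25,26,27,28,29,30,31): 0⊕0⊕0⊕1⊕1⊕0⊕0⊕0⊕1⊕0⊕1⊕1⊕0⊕1⊕0⊕0 = 0
s16 (pos 16,17,18,19,20,21,22,23,24,25,26,27,28,29,30,31): 0⊕1⊕1⊕1⊕0⊕0⊕0⊕0⊕1⊕0⊕1⊕1⊕0⊕1⊕0⊕0 = 1
Syndrome s16…s1 = 10011 → error at position 19.
Flip position 19: 0000000000110000111000010110100 → 0000000000110000110000010110100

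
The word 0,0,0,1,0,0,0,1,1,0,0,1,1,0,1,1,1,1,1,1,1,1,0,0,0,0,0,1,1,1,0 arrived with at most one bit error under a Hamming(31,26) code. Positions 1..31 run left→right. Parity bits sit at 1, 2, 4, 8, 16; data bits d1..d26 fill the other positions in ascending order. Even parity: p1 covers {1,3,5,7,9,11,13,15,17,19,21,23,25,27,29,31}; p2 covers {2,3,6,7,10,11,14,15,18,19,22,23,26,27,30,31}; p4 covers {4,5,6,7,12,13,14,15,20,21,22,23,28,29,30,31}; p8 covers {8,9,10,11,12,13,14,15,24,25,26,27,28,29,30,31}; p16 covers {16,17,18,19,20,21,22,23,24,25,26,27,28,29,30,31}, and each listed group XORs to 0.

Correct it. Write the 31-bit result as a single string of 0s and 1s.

s1 (pos 1,3,5,7,9,11,13,15,17,19,21,23,25,27,29,31): 0⊕0⊕0⊕0⊕1⊕0⊕1⊕1⊕1⊕1⊕1⊕0⊕0⊕0⊕1⊕0 = 1
s2 (pos 2,3,6,7,10,11,14,15,18,19,22,23,26,27,30,31): 0⊕0⊕0⊕0⊕0⊕0⊕0⊕1⊕1⊕1⊕1⊕0⊕0⊕0⊕1⊕0 = 1
s4 (pos 4,5,6,7,12,13,14,15,20,21,22,23,28,29,30,31): 1⊕0⊕0⊕0⊕1⊕1⊕0⊕1⊕1⊕1⊕1⊕0⊕1⊕1⊕1⊕0 = 0
s8 (pos 8,9,10,11,12,13,14,15,24,25,26,27,28,29,30,31): 1⊕1⊕0⊕0⊕1⊕1⊕0⊕1⊕0⊕0⊕0⊕0⊕1⊕1⊕1⊕0 = 0
s16 (pos 16,17,18,19,20,21,22,23,24,25,26,27,28,29,30,31): 1⊕1⊕1⊕1⊕1⊕1⊕1⊕0⊕0⊕0⊕0⊕0⊕1⊕1⊕1⊕0 = 0
Syndrome s16…s1 = 00011 → error at position 3.
Flip position 3: 0001000110011011111111000001110 → 0011000110011011111111000001110

0011000110011011111111000001110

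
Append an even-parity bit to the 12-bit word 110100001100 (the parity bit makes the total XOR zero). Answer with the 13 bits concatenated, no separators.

XOR of the 12 data bits: 1⊕1⊕0⊕1⊕0⊕0⊕0⊕0⊕1⊕1⊕0⊕0 = 1
Parity bit = 1 (so all 13 bits XOR to 0).

1101000011001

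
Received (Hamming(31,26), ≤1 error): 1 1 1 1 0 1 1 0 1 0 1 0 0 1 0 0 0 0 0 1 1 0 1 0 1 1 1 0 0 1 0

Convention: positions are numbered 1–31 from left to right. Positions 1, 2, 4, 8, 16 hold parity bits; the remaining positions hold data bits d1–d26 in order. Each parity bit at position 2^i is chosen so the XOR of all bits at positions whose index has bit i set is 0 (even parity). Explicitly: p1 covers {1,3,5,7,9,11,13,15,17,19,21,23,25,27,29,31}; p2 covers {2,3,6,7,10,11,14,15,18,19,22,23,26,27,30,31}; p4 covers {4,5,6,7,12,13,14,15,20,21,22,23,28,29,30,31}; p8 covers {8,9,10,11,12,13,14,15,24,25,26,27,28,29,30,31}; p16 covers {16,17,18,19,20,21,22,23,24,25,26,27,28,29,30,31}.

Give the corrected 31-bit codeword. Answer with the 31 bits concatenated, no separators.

s1 (pos 1,3,5,7,9,11,13,15,17,19,21,23,25,27,29,31): 1⊕1⊕0⊕1⊕1⊕1⊕0⊕0⊕0⊕0⊕1⊕1⊕1⊕1⊕0⊕0 = 1
s2 (pos 2,3,6,7,10,11,14,15,18,19,22,23,26,27,30,31): 1⊕1⊕1⊕1⊕0⊕1⊕1⊕0⊕0⊕0⊕0⊕1⊕1⊕1⊕1⊕0 = 0
s4 (pos 4,5,6,7,12,13,14,15,20,21,22,23,28,29,30,31): 1⊕0⊕1⊕1⊕0⊕0⊕1⊕0⊕1⊕1⊕0⊕1⊕0⊕0⊕1⊕0 = 0
s8 (pos 8,9,10,11,12,13,14,15,24,25,26,27,28,29,30,31): 0⊕1⊕0⊕1⊕0⊕0⊕1⊕0⊕0⊕1⊕1⊕1⊕0⊕0⊕1⊕0 = 1
s16 (pos 16,17,18,19,20,21,22,23,24,25,26,27,28,29,30,31): 0⊕0⊕0⊕0⊕1⊕1⊕0⊕1⊕0⊕1⊕1⊕1⊕0⊕0⊕1⊕0 = 1
Syndrome s16…s1 = 11001 → error at position 25.
Flip position 25: 1111011010100100000110101110010 → 1111011010100100000110100110010

1111011010100100000110100110010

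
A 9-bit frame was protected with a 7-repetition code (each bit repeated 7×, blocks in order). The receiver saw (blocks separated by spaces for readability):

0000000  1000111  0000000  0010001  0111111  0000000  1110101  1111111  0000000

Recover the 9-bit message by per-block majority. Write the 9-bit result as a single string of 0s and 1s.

010010110

Block 1 (0000000): 0 ones → 0
Block 2 (1000111): 4 ones → 1
Block 3 (0000000): 0 ones → 0
Block 4 (0010001): 2 ones → 0
Block 5 (0111111): 6 ones → 1
Block 6 (0000000): 0 ones → 0
Block 7 (1110101): 5 ones → 1
Block 8 (1111111): 7 ones → 1
Block 9 (0000000): 0 ones → 0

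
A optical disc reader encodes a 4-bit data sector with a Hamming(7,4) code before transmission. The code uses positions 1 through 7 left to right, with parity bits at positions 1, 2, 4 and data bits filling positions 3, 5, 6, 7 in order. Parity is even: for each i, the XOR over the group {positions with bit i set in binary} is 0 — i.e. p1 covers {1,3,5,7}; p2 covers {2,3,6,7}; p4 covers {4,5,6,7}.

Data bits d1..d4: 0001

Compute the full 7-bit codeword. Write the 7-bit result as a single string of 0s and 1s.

Place data at non-parity positions: p1 p2 0 p4 0 0 1
p1 (pos 1,3,5,7): XOR of data positions = 0⊕0⊕1 = 1
p2 (pos 2,3,6,7): XOR of data positions = 0⊕0⊕1 = 1
p4 (pos 4,5,6,7): XOR of data positions = 0⊕0⊕1 = 1
Codeword: 1101001

1101001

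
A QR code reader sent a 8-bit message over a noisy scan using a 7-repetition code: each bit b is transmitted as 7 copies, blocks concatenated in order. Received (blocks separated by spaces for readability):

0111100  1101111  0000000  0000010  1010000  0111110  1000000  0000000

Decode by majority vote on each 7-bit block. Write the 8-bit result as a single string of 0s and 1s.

11000100

Block 1 (0111100): 4 ones → 1
Block 2 (1101111): 6 ones → 1
Block 3 (0000000): 0 ones → 0
Block 4 (0000010): 1 one → 0
Block 5 (1010000): 2 ones → 0
Block 6 (0111110): 5 ones → 1
Block 7 (1000000): 1 one → 0
Block 8 (0000000): 0 ones → 0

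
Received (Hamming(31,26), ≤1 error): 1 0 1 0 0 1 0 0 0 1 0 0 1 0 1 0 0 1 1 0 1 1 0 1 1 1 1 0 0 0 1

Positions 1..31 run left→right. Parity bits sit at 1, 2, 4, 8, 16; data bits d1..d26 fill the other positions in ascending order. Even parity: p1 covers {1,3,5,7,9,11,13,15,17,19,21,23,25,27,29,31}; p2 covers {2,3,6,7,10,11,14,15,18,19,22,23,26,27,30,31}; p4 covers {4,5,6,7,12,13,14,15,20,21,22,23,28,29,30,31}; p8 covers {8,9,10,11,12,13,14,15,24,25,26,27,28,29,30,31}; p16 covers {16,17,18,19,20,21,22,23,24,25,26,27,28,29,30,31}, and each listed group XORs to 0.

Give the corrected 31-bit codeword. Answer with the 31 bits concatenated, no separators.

s1 (pos 1,3,5,7,9,11,13,15,17,19,21,23,25,27,29,31): 1⊕1⊕0⊕0⊕0⊕0⊕1⊕1⊕0⊕1⊕1⊕0⊕1⊕1⊕0⊕1 = 1
s2 (pos 2,3,6,7,10,11,14,15,18,19,22,23,26,27,30,31): 0⊕1⊕1⊕0⊕1⊕0⊕0⊕1⊕1⊕1⊕1⊕0⊕1⊕1⊕0⊕1 = 0
s4 (pos 4,5,6,7,12,13,14,15,20,21,22,23,28,29,30,31): 0⊕0⊕1⊕0⊕0⊕1⊕0⊕1⊕0⊕1⊕1⊕0⊕0⊕0⊕0⊕1 = 0
s8 (pos 8,9,10,11,12,13,14,15,24,25,26,27,28,29,30,31): 0⊕0⊕1⊕0⊕0⊕1⊕0⊕1⊕1⊕1⊕1⊕1⊕0⊕0⊕0⊕1 = 0
s16 (pos 16,17,18,19,20,21,22,23,24,25,26,27,28,29,30,31): 0⊕0⊕1⊕1⊕0⊕1⊕1⊕0⊕1⊕1⊕1⊕1⊕0⊕0⊕0⊕1 = 1
Syndrome s16…s1 = 10001 → error at position 17.
Flip position 17: 1010010001001010011011011110001 → 1010010001001010111011011110001

1010010001001010111011011110001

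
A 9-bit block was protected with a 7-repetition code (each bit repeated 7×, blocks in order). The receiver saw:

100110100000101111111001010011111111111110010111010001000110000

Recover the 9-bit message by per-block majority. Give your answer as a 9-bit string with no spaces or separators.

Block 1 (1001101): 4 ones → 1
Block 2 (0000010): 1 one → 0
Block 3 (1111111): 7 ones → 1
Block 4 (0010100): 2 ones → 0
Block 5 (1111111): 7 ones → 1
Block 6 (1111110): 6 ones → 1
Block 7 (0101110): 4 ones → 1
Block 8 (1000100): 2 ones → 0
Block 9 (0110000): 2 ones → 0

101011100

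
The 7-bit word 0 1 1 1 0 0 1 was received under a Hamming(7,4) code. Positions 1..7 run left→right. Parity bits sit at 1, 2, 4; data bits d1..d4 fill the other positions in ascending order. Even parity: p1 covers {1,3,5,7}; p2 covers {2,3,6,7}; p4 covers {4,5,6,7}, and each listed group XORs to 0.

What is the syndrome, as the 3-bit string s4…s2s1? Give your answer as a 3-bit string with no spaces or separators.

s1 (pos 1,3,5,7): 0⊕1⊕0⊕1 = 0
s2 (pos 2,3,6,7): 1⊕1⊕0⊕1 = 1
s4 (pos 4,5,6,7): 1⊕0⊕0⊕1 = 0
Syndrome s4…s1 = 010 → error at position 2.

010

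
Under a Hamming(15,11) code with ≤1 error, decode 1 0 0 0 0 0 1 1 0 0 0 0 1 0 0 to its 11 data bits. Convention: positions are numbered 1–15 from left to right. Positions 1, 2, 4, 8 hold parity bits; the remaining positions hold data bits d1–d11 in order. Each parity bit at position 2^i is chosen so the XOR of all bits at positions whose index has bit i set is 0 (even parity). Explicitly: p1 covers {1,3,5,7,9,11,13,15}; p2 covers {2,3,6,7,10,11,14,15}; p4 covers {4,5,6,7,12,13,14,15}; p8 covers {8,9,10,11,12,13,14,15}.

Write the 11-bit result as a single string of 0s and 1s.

s1 (pos 1,3,5,7,9,11,13,15): 1⊕0⊕0⊕1⊕0⊕0⊕1⊕0 = 1
s2 (pos 2,3,6,7,10,11,14,15): 0⊕0⊕0⊕1⊕0⊕0⊕0⊕0 = 1
s4 (pos 4,5,6,7,12,13,14,15): 0⊕0⊕0⊕1⊕0⊕1⊕0⊕0 = 0
s8 (pos 8,9,10,11,12,13,14,15): 1⊕0⊕0⊕0⊕0⊕1⊕0⊕0 = 0
Syndrome s8…s1 = 0011 → error at position 3.
Flip position 3: 100000110000100 → 101000110000100
Read data bits from positions 3,5,6,7,9,10,11,12,13,14,15: 10010000100

10010000100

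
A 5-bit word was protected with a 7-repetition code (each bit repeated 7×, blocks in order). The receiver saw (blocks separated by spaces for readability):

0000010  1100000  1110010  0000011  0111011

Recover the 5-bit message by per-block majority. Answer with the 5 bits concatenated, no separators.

00101

Block 1 (0000010): 1 one → 0
Block 2 (1100000): 2 ones → 0
Block 3 (1110010): 4 ones → 1
Block 4 (0000011): 2 ones → 0
Block 5 (0111011): 5 ones → 1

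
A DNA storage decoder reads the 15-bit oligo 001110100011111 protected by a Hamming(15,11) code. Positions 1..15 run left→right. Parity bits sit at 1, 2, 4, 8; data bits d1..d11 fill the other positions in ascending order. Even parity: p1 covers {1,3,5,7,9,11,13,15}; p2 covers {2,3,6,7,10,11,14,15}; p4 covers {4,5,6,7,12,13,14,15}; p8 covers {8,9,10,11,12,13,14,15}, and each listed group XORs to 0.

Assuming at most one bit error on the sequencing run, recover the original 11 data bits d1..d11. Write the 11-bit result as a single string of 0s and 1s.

11010011101

s1 (pos 1,3,5,7,9,11,13,15): 0⊕1⊕1⊕1⊕0⊕1⊕1⊕1 = 0
s2 (pos 2,3,6,7,10,11,14,15): 0⊕1⊕0⊕1⊕0⊕1⊕1⊕1 = 1
s4 (pos 4,5,6,7,12,13,14,15): 1⊕1⊕0⊕1⊕1⊕1⊕1⊕1 = 1
s8 (pos 8,9,10,11,12,13,14,15): 0⊕0⊕0⊕1⊕1⊕1⊕1⊕1 = 1
Syndrome s8…s1 = 1110 → error at position 14.
Flip position 14: 001110100011111 → 001110100011101
Read data bits from positions 3,5,6,7,9,10,11,12,13,14,15: 11010011101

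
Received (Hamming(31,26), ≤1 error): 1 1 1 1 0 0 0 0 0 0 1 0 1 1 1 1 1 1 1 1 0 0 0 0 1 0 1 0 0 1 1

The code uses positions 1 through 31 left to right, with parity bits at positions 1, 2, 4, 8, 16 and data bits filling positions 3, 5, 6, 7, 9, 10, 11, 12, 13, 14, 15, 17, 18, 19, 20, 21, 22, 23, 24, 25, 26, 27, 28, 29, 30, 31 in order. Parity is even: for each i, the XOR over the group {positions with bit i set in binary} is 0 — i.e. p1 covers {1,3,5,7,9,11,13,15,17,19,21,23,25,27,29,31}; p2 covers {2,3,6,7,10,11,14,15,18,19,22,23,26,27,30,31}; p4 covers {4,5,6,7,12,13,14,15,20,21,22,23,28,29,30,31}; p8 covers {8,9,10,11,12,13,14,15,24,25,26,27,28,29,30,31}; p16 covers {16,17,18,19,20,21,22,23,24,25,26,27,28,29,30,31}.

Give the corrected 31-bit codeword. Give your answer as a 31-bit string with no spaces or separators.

s1 (pos 1,3,5,7,9,11,13,15,17,19,21,23,25,27,29,31): 1⊕1⊕0⊕0⊕0⊕1⊕1⊕1⊕1⊕1⊕0⊕0⊕1⊕1⊕0⊕1 = 0
s2 (pos 2,3,6,7,10,11,14,15,18,19,22,23,26,27,30,31): 1⊕1⊕0⊕0⊕0⊕1⊕1⊕1⊕1⊕1⊕0⊕0⊕0⊕1⊕1⊕1 = 0
s4 (pos 4,5,6,7,12,13,14,15,20,21,22,23,28,29,30,31): 1⊕0⊕0⊕0⊕0⊕1⊕1⊕1⊕1⊕0⊕0⊕0⊕0⊕0⊕1⊕1 = 1
s8 (pos 8,9,10,11,12,13,14,15,24,25,26,27,28,29,30,31): 0⊕0⊕0⊕1⊕0⊕1⊕1⊕1⊕0⊕1⊕0⊕1⊕0⊕0⊕1⊕1 = 0
s16 (pos 16,17,18,19,20,21,22,23,24,25,26,27,28,29,30,31): 1⊕1⊕1⊕1⊕1⊕0⊕0⊕0⊕0⊕1⊕0⊕1⊕0⊕0⊕1⊕1 = 1
Syndrome s16…s1 = 10100 → error at position 20.
Flip position 20: 1111000000101111111100001010011 → 1111000000101111111000001010011

1111000000101111111000001010011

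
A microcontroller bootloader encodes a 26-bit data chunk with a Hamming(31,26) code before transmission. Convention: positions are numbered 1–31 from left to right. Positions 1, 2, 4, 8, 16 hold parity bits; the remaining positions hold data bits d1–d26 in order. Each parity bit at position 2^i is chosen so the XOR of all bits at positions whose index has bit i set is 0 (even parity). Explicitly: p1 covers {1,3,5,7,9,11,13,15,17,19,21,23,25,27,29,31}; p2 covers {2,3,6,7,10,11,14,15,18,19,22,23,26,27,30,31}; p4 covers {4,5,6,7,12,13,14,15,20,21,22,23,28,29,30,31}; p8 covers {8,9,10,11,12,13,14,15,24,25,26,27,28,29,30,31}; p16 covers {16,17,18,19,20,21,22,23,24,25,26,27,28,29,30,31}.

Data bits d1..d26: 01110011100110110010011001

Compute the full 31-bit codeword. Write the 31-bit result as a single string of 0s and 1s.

Place data at non-parity positions: p1 p2 0 p4 1 1 1 p8 0 0 1 1 1 0 0 p16 1 1 0 1 1 0 0 1 0 0 1 1 0 0 1
p1 (pos 1,3,5,7,9,11,13,15,17,19,21,23,25,27,29,31): XOR of data positions = 0⊕1⊕1⊕0⊕1⊕1⊕0⊕1⊕0⊕1⊕0⊕0⊕1⊕0⊕1 = 0
p2 (pos 2,3,6,7,10,11,14,15,18,19,22,23,26,27,30,31): XOR of data positions = 0⊕1⊕1⊕0⊕1⊕0⊕0⊕1⊕0⊕0⊕0⊕0⊕1⊕0⊕1 = 0
p4 (pos 4,5,6,7,12,13,14,15,20,21,22,23,28,29,30,31): XOR of data positions = 1⊕1⊕1⊕1⊕1⊕0⊕0⊕1⊕1⊕0⊕0⊕1⊕0⊕0⊕1 = 1
p8 (pos 8,9,10,11,12,13,14,15,24,25,26,27,28,29,30,31): XOR of data positions = 0⊕0⊕1⊕1⊕1⊕0⊕0⊕1⊕0⊕0⊕1⊕1⊕0⊕0⊕1 = 1
p16 (pos 16,17,18,19,20,21,22,23,24,25,26,27,28,29,30,31): XOR of data positions = 1⊕1⊕0⊕1⊕1⊕0⊕0⊕1⊕0⊕0⊕1⊕1⊕0⊕0⊕1 = 0
Codeword: 0001111100111000110110010011001

0001111100111000110110010011001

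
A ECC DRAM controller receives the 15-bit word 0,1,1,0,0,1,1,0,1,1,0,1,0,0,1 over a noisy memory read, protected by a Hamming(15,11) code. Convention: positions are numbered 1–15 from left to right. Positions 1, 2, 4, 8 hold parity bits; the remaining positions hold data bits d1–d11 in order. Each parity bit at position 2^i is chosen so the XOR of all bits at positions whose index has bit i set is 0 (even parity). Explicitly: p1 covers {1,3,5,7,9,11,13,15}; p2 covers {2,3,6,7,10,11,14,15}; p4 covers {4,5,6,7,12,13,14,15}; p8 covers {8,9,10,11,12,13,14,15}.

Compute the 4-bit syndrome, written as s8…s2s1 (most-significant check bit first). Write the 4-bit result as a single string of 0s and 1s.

s1 (pos 1,3,5,7,9,11,13,15): 0⊕1⊕0⊕1⊕1⊕0⊕0⊕1 = 0
s2 (pos 2,3,6,7,10,11,14,15): 1⊕1⊕1⊕1⊕1⊕0⊕0⊕1 = 0
s4 (pos 4,5,6,7,12,13,14,15): 0⊕0⊕1⊕1⊕1⊕0⊕0⊕1 = 0
s8 (pos 8,9,10,11,12,13,14,15): 0⊕1⊕1⊕0⊕1⊕0⊕0⊕1 = 0
Syndrome s8…s1 = 0000 → no error.

0000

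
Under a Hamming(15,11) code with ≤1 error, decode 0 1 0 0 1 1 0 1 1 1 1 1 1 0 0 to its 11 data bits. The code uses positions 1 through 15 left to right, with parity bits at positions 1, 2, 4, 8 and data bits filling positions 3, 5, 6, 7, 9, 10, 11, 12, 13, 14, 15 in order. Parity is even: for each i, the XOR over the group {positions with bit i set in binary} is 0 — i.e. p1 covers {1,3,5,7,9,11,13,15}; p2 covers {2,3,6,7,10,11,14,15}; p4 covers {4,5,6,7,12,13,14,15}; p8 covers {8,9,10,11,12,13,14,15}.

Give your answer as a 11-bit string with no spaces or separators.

01101111100

s1 (pos 1,3,5,7,9,11,13,15): 0⊕0⊕1⊕0⊕1⊕1⊕1⊕0 = 0
s2 (pos 2,3,6,7,10,11,14,15): 1⊕0⊕1⊕0⊕1⊕1⊕0⊕0 = 0
s4 (pos 4,5,6,7,12,13,14,15): 0⊕1⊕1⊕0⊕1⊕1⊕0⊕0 = 0
s8 (pos 8,9,10,11,12,13,14,15): 1⊕1⊕1⊕1⊕1⊕1⊕0⊕0 = 0
Syndrome s8…s1 = 0000 → no error.
Read data bits from positions 3,5,6,7,9,10,11,12,13,14,15: 01101111100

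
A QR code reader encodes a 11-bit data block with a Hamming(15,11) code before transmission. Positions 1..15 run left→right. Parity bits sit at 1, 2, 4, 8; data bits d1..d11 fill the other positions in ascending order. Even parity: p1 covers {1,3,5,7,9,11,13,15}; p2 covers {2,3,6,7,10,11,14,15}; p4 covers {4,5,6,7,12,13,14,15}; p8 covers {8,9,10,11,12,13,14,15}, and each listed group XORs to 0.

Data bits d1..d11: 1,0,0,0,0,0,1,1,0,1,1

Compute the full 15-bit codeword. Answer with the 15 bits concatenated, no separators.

Place data at non-parity positions: p1 p2 1 p4 0 0 0 p8 0 0 1 1 0 1 1
p1 (pos 1,3,5,7,9,11,13,15): XOR of data positions = 1⊕0⊕0⊕0⊕1⊕0⊕1 = 1
p2 (pos 2,3,6,7,10,11,14,15): XOR of data positions = 1⊕0⊕0⊕0⊕1⊕1⊕1 = 0
p4 (pos 4,5,6,7,12,13,14,15): XOR of data positions = 0⊕0⊕0⊕1⊕0⊕1⊕1 = 1
p8 (pos 8,9,10,11,12,13,14,15): XOR of data positions = 0⊕0⊕1⊕1⊕0⊕1⊕1 = 0
Codeword: 101100000011011

101100000011011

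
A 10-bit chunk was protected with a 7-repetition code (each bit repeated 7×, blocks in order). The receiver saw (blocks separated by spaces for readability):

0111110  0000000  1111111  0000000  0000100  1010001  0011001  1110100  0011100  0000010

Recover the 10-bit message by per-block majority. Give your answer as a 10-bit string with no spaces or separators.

1010000100

Block 1 (0111110): 5 ones → 1
Block 2 (0000000): 0 ones → 0
Block 3 (1111111): 7 ones → 1
Block 4 (0000000): 0 ones → 0
Block 5 (0000100): 1 one → 0
Block 6 (1010001): 3 ones → 0
Block 7 (0011001): 3 ones → 0
Block 8 (1110100): 4 ones → 1
Block 9 (0011100): 3 ones → 0
Block 10 (0000010): 1 one → 0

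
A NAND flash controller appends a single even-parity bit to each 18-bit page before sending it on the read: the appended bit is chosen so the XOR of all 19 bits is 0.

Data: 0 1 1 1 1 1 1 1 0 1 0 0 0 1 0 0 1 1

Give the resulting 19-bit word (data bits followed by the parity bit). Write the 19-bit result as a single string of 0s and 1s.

0111111101000100111

XOR of the 18 data bits: 0⊕1⊕1⊕1⊕1⊕1⊕1⊕1⊕0⊕1⊕0⊕0⊕0⊕1⊕0⊕0⊕1⊕1 = 1
Parity bit = 1 (so all 19 bits XOR to 0).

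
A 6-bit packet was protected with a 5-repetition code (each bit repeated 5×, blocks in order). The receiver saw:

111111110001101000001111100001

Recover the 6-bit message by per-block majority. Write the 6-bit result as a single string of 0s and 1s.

Block 1 (11111): 5 ones → 1
Block 2 (11100): 3 ones → 1
Block 3 (01101): 3 ones → 1
Block 4 (00000): 0 ones → 0
Block 5 (11111): 5 ones → 1
Block 6 (00001): 1 one → 0

111010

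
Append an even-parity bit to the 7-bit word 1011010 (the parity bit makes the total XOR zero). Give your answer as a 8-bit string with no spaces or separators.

XOR of the 7 data bits: 1⊕0⊕1⊕1⊕0⊕1⊕0 = 0
Parity bit = 0 (so all 8 bits XOR to 0).

10110100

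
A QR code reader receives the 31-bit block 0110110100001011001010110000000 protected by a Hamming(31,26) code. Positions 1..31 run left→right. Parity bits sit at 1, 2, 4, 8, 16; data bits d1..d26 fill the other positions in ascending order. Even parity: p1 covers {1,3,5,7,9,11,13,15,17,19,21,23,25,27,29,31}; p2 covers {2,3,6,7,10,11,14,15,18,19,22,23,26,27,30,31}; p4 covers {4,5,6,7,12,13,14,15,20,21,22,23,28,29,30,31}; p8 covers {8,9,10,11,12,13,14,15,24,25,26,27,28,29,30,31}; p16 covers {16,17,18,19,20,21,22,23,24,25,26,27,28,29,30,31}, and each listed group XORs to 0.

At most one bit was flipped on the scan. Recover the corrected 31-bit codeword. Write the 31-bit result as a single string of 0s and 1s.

s1 (pos 1,3,5,7,9,11,13,15,17,19,21,23,25,27,29,31): 0⊕1⊕1⊕0⊕0⊕0⊕1⊕1⊕0⊕1⊕1⊕1⊕0⊕0⊕0⊕0 = 1
s2 (pos 2,3,6,7,10,11,14,15,18,19,22,23,26,27,30,31): 1⊕1⊕1⊕0⊕0⊕0⊕0⊕1⊕0⊕1⊕0⊕1⊕0⊕0⊕0⊕0 = 0
s4 (pos 4,5,6,7,12,13,14,15,20,21,22,23,28,29,30,31): 0⊕1⊕1⊕0⊕0⊕1⊕0⊕1⊕0⊕1⊕0⊕1⊕0⊕0⊕0⊕0 = 0
s8 (pos 8,9,10,11,12,13,14,15,24,25,26,27,28,29,30,31): 1⊕0⊕0⊕0⊕0⊕1⊕0⊕1⊕1⊕0⊕0⊕0⊕0⊕0⊕0⊕0 = 0
s16 (pos 16,17,18,19,20,21,22,23,24,25,26,27,28,29,30,31): 1⊕0⊕0⊕1⊕0⊕1⊕0⊕1⊕1⊕0⊕0⊕0⊕0⊕0⊕0⊕0 = 1
Syndrome s16…s1 = 10001 → error at position 17.
Flip position 17: 0110110100001011001010110000000 → 0110110100001011101010110000000

0110110100001011101010110000000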